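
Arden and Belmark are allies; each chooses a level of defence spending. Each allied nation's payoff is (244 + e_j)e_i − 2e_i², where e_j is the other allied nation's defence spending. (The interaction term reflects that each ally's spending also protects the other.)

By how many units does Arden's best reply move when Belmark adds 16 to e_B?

Arden's payoff is (244 + e_B)e_A − 2e_A².
∂π/∂e_A = 244 + e_B − 4e_A = 0, so e_A = 61 + 0.25e_B.
The reaction-function slope is 0.25, so a 16-unit rise in e_B moves e_A by 0.25 × 16 = 4. Arden's best response rises — the actions are strategic complements.

4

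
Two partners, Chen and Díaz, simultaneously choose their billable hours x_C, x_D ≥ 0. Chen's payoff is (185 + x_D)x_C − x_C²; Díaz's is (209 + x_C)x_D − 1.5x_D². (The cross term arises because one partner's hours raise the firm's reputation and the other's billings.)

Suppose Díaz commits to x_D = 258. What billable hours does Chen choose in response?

221.5

Expanding Chen's payoff: 185x_C + x_Dx_C − x_C².
∂π/∂x_C = 185 + x_D − 2x_C = 0, so x_C = 92.5 + 0.5x_D.
At x_D = 258: x_C = 92.5 + 0.5·258 = 221.5.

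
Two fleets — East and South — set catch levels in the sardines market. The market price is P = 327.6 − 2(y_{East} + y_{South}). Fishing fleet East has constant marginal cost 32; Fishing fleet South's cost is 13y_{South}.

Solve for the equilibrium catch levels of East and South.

Fishing fleet East's profit: π = y_{East}(327.6 − 2(y_{East} + y_{South})) − 32y_{East}.
∂π/∂y_{East} = 295.6 − 4y_{East} − 2y_{South} = 0, so y_{East} = 73.9 − 0.5y_{South}.
By the same steps for South: y_{South} = 78.65 − 0.5y_{East}.
Solving the two reaction functions simultaneously: (1 − (−0.5)(−0.5))y_{East} = 73.9 − 0.5·78.65, so 0.75y_{East} = 34.575 and y_{East} = 46.1.
Then y_{South} = 78.65 − 0.5·46.1 = 55.6.

46.1, 55.6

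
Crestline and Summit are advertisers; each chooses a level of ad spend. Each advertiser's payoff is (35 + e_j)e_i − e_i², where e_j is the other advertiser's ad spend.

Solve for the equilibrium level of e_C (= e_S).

35

Crestline's payoff is (35 + e_S)e_C − e_C².
∂π/∂e_C = 35 + e_S − 2e_C = 0, so e_C = 17.5 + 0.5e_S.
By symmetry e_S = e_C; substituting into the reaction function, 0.5e_C = 17.5 and e_C = 35.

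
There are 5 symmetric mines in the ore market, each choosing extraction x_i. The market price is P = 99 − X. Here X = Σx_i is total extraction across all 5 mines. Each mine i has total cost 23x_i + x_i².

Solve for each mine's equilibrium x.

A representative mine's profit is π_i = x_i(99 − X) − 23x_i − x_i², with X = x_i + Σ_{j≠i} x_j.
First-order condition: 76 − 4x_i − Σ_{j≠i} x_j = 0.
In a symmetric equilibrium every mine chooses the same x, so Σ_{j≠i} x_j = 4x. The condition becomes 76 − 8x = 0, giving x = 76/8 = 9.5.

9.5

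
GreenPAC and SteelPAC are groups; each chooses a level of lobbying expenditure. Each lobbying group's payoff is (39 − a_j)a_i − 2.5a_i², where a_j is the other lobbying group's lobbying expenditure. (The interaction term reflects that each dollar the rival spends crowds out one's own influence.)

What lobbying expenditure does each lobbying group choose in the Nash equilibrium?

GreenPAC's payoff is (39 − a_S)a_G − 2.5a_G².
∂π/∂a_G = 39 − a_S − 5a_G = 0, so a_G = 7.8 − 0.2a_S.
By symmetry a_S = a_G; substituting into the reaction function, 1.2a_G = 7.8 and a_G = 6.5.

6.5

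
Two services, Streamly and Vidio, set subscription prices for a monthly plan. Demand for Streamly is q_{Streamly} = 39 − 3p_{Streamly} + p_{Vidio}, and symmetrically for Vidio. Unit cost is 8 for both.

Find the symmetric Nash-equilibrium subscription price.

12.6

Streamly's profit: π = (p_{Streamly} − 8)(39 − 3p_{Streamly} + p_{Vidio}).
∂π/∂p_{Streamly} = 63 − 6p_{Streamly} + p_{Vidio} = 0 ⇒ p_{Streamly} = 10.5 + (1/6)p_{Vidio}.
Setting p_{Streamly} = p_{Vidio} in the reaction function: p_{Streamly} = 10.5 + (1/6)p_{Streamly}, so p_{Streamly} = 10.5 / (5/6) = 12.6.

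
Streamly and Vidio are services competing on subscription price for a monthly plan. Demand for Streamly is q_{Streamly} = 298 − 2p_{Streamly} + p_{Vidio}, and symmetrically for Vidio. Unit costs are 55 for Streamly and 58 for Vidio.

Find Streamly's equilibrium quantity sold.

Streamly's profit: π = (p_{Streamly} − 55)(298 − 2p_{Streamly} + p_{Vidio}).
∂π/∂p_{Streamly} = 408 − 4p_{Streamly} + p_{Vidio} = 0 ⇒ p_{Streamly} = 102 + 0.25p_{Vidio}.
Similarly p_{Vidio} = 103.5 + 0.25p_{Streamly}.
Plugging p_{Vidio} into Streamly's best response: p_{Streamly} = 102 + 0.25(103.5 + 0.25p_{Streamly}) ⇒ 0.9375p_{Streamly} = 127.875, so p_{Streamly} = 136.4.
Then p_{Vidio} = 103.5 + 0.25·136.4 = 137.6.
q_{Streamly} = 298 − 2·136.4 + 137.6 = 162.8.

162.8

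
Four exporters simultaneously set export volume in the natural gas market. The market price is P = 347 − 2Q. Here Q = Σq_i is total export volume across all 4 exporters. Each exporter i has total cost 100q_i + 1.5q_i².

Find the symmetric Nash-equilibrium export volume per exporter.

19

A representative exporter's profit is π_i = q_i(347 − 2Q) − 100q_i − 1.5q_i², with Q = q_i + Σ_{j≠i} q_j.
First-order condition: 247 − 7q_i − 2Σ_{j≠i} q_j = 0.
With identical exporters, set every q_j = q: then 247 − 7q − 6q = 0, i.e. q = 247/13 = 19.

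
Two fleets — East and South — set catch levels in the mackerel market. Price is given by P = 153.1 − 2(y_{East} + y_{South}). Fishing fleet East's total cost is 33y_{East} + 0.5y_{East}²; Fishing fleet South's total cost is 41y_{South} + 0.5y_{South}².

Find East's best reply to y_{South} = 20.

16.02

Fishing fleet East's profit: π = y_{East}(153.1 − 2(y_{East} + y_{South})) − 33y_{East} − 0.5y_{East}².
∂π/∂y_{East} = 120.1 − 5y_{East} − 2y_{South} = 0, so y_{East} = 24.02 − 0.4y_{South}.
At y_{South} = 20: y_{East} = 24.02 − 0.4·20 = 16.02.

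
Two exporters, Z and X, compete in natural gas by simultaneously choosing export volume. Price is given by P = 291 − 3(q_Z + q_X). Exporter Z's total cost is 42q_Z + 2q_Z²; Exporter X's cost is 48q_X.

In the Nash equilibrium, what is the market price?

147

Exporter Z's profit: π = q_Z(291 − 3(q_Z + q_X)) − 42q_Z − 2q_Z².
∂π/∂q_Z = 249 − 10q_Z − 3q_X = 0, so q_Z = 24.9 − 0.3q_X.
For X: ∂π/∂q_X = 243 − 6q_X − 3q_Z = 0 ⇒ q_X = 40.5 − 0.5q_Z.
Solving the two reaction functions simultaneously: (1 − (−0.3)(−0.5))q_Z = 24.9 − 0.3·40.5, so 0.85q_Z = 12.75 and q_Z = 15.
Then q_X = 40.5 − 0.5·15 = 33.
Equilibrium price: P = 291 − 3·48 = 147.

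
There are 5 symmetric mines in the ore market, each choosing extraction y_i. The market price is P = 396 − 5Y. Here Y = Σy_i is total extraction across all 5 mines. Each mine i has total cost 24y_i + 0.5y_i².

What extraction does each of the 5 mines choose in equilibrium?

A representative mine's profit is π_i = y_i(396 − 5Y) − 24y_i − 0.5y_i², with Y = y_i + Σ_{j≠i} y_j.
First-order condition: 372 − 11y_i − 5Σ_{j≠i} y_j = 0.
Imposing symmetry (y_j = y for all j) turns Σ_{j≠i} y_j into 4y, so 372 = 31y and y = 12.

12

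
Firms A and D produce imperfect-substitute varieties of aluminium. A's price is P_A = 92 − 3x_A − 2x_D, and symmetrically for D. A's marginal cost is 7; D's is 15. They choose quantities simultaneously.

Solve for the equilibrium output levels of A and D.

Firm A's profit: π = x_A(92 − 3x_A − 2x_D) − 7x_A.
∂π/∂x_A = 85 − 6x_A − 2x_D = 0 ⇒ x_A = 85/6 − (1/3)x_D.
Similarly x_D = 77/6 − (1/3)x_A.
Plugging x_D into A's best response: x_A = 85/6 − (1/3)(77/6 − (1/3)x_A) ⇒ (8/9)x_A = 89/9, so x_A = 11.125.
Then x_D = 77/6 − (1/3)·11.125 = 9.125.

11.125, 9.125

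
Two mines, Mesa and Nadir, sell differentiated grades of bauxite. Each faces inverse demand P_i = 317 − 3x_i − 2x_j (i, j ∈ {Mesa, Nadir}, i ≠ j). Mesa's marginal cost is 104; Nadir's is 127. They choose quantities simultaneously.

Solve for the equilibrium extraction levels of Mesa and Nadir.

28.0625, 22.3125

Mine Mesa's profit: π = x_{Mesa}(317 − 3x_{Mesa} − 2x_{Nadir}) − 104x_{Mesa}.
∂π/∂x_{Mesa} = 213 − 6x_{Mesa} − 2x_{Nadir} = 0 ⇒ x_{Mesa} = 35.5 − (1/3)x_{Nadir}.
Similarly x_{Nadir} = 95/3 − (1/3)x_{Mesa}.
Solving the two reaction functions simultaneously: (1 − (−1/3)(−1/3))x_{Mesa} = 35.5 − (1/3)·(95/3), so (8/9)x_{Mesa} = 449/18 and x_{Mesa} = 28.0625.
Then x_{Nadir} = 95/3 − (1/3)·28.0625 = 22.3125.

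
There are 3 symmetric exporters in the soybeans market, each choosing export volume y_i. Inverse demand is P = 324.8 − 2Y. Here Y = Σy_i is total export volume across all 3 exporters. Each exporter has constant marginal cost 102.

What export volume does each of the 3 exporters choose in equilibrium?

A representative exporter's profit is π_i = y_i(324.8 − 2Y) − 102y_i, with Y = y_i + Σ_{j≠i} y_j.
First-order condition: 222.8 − 4y_i − 2Σ_{j≠i} y_j = 0.
In a symmetric equilibrium every exporter chooses the same y, so Σ_{j≠i} y_j = 2y. The condition becomes 222.8 − 8y = 0, giving y = 222.8/8 = 27.85.

27.85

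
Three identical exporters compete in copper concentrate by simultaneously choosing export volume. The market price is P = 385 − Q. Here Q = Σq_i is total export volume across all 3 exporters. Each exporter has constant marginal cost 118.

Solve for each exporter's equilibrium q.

66.75

A representative exporter's profit is π_i = q_i(385 − Q) − 118q_i, with Q = q_i + Σ_{j≠i} q_j.
First-order condition: 267 − 2q_i − Σ_{j≠i} q_j = 0.
Imposing symmetry (q_j = q for all j) turns Σ_{j≠i} q_j into 2q, so 267 = 4q and q = 66.75.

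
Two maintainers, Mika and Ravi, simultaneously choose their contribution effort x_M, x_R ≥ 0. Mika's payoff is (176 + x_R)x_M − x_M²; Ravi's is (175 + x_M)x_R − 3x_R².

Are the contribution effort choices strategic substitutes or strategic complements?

Expanding Mika's payoff: 176x_M + x_Rx_M − x_M².
∂π/∂x_M = 176 + x_R − 2x_M = 0, so x_M = 88 + 0.5x_R.
The best-response slope dx_M/dx_R = 0.5 > 0: the reaction function is upward-sloping, so the choices are strategic complements.

strategic complements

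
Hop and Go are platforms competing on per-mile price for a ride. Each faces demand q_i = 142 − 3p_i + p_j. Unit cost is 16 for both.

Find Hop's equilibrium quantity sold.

66

Hop's profit: π = (p_{Hop} − 16)(142 − 3p_{Hop} + p_{Go}).
∂π/∂p_{Hop} = 190 − 6p_{Hop} + p_{Go} = 0 ⇒ p_{Hop} = 95/3 + (1/6)p_{Go}.
Setting p_{Hop} = p_{Go} in the reaction function: p_{Hop} = 95/3 + (1/6)p_{Hop}, so p_{Hop} = (95/3) / (5/6) = 38.
q_{Hop} = 142 − 3·38 + 38 = 66.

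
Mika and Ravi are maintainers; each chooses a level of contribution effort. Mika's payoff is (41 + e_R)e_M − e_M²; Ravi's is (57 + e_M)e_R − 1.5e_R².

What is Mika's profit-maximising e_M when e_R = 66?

53.5

Expanding Mika's payoff: 41e_M + e_Re_M − e_M².
∂π/∂e_M = 41 + e_R − 2e_M = 0, so e_M = 20.5 + 0.5e_R.
At e_R = 66: e_M = 20.5 + 0.5·66 = 53.5.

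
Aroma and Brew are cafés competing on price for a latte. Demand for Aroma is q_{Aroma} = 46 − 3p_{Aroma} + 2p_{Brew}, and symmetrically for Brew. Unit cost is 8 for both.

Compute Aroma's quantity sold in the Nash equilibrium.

28.5

Aroma's profit: π = (p_{Aroma} − 8)(46 − 3p_{Aroma} + 2p_{Brew}).
∂π/∂p_{Aroma} = 70 − 6p_{Aroma} + 2p_{Brew} = 0 ⇒ p_{Aroma} = 35/3 + (1/3)p_{Brew}.
Setting p_{Aroma} = p_{Brew} in the reaction function: p_{Aroma} = 35/3 + (1/3)p_{Aroma}, so p_{Aroma} = (35/3) / (2/3) = 17.5.
q_{Aroma} = 46 − 3·17.5 + 2·17.5 = 28.5.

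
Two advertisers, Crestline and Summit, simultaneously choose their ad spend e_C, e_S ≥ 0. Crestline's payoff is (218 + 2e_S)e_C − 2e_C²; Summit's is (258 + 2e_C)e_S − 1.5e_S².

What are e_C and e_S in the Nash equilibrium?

Expanding Crestline's payoff: 218e_C + 2e_Se_C − 2e_C².
∂π/∂e_C = 218 + 2e_S − 4e_C = 0, so e_C = 54.5 + 0.5e_S.
Likewise for Summit: e_S = 86 + (2/3)e_C.
Solving the two reaction functions simultaneously: (1 − (0.5)(2/3))e_C = 54.5 + 0.5·86, so (2/3)e_C = 97.5 and e_C = 146.25.
Then e_S = 86 + (2/3)·146.25 = 183.5.

146.25, 183.5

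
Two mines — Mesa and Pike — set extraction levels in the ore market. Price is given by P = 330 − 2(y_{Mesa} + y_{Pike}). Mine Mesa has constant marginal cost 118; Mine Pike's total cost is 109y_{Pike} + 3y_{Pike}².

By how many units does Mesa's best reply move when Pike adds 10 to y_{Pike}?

Mine Mesa's profit: π = y_{Mesa}(330 − 2(y_{Mesa} + y_{Pike})) − 118y_{Mesa}.
∂π/∂y_{Mesa} = 212 − 4y_{Mesa} − 2y_{Pike} = 0, so y_{Mesa} = 53 − 0.5y_{Pike}.
The reaction-function slope is −0.5, so a 10-unit rise in y_{Pike} moves y_{Mesa} by −0.5 × 10 = −5. Mesa's best response falls — the actions are strategic substitutes.

-5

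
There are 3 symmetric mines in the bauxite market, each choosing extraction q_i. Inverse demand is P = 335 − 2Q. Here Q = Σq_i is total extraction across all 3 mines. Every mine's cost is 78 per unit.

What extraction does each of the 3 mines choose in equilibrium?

A representative mine's profit is π_i = q_i(335 − 2Q) − 78q_i, with Q = q_i + Σ_{j≠i} q_j.
First-order condition: 257 − 4q_i − 2Σ_{j≠i} q_j = 0.
In a symmetric equilibrium every mine chooses the same q, so Σ_{j≠i} q_j = 2q. The condition becomes 257 − 8q = 0, giving q = 257/8 = 32.125.

32.125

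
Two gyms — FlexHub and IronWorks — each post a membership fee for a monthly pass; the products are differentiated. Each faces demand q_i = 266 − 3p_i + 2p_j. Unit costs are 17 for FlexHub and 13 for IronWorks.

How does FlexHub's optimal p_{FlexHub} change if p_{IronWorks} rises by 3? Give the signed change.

FlexHub's profit: π = (p_{FlexHub} − 17)(266 − 3p_{FlexHub} + 2p_{IronWorks}).
∂π/∂p_{FlexHub} = 317 − 6p_{FlexHub} + 2p_{IronWorks} = 0 ⇒ p_{FlexHub} = 317/6 + (1/3)p_{IronWorks}.
The reaction-function slope is 1/3, so a 3-unit rise in p_{IronWorks} moves p_{FlexHub} by 1/3 × 3 = 1. FlexHub's best response rises — the actions are strategic complements.

1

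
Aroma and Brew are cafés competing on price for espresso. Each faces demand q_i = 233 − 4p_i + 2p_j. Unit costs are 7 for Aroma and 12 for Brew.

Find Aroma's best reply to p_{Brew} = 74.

Aroma's profit: π = (p_{Aroma} − 7)(233 − 4p_{Aroma} + 2p_{Brew}).
∂π/∂p_{Aroma} = 261 − 8p_{Aroma} + 2p_{Brew} = 0 ⇒ p_{Aroma} = 32.625 + 0.25p_{Brew}.
At p_{Brew} = 74: p_{Aroma} = 32.625 + 0.25·74 = 51.125.

51.125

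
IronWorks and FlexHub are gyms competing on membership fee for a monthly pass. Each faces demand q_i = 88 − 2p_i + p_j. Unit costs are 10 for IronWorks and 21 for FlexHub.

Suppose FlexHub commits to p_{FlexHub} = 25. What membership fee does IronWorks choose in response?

IronWorks's profit: π = (p_{IronWorks} − 10)(88 − 2p_{IronWorks} + p_{FlexHub}).
∂π/∂p_{IronWorks} = 108 − 4p_{IronWorks} + p_{FlexHub} = 0 ⇒ p_{IronWorks} = 27 + 0.25p_{FlexHub}.
At p_{FlexHub} = 25: p_{IronWorks} = 27 + 0.25·25 = 33.25.

33.25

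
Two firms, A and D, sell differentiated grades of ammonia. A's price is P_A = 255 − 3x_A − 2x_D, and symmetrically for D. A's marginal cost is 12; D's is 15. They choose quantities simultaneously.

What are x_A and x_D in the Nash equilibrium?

30.5625, 29.8125

Firm A's profit: π = x_A(255 − 3x_A − 2x_D) − 12x_A.
∂π/∂x_A = 243 − 6x_A − 2x_D = 0 ⇒ x_A = 40.5 − (1/3)x_D.
Similarly x_D = 40 − (1/3)x_A.
Plugging x_D into A's best response: x_A = 40.5 − (1/3)(40 − (1/3)x_A) ⇒ (8/9)x_A = 163/6, so x_A = 30.5625.
Then x_D = 40 − (1/3)·30.5625 = 29.8125.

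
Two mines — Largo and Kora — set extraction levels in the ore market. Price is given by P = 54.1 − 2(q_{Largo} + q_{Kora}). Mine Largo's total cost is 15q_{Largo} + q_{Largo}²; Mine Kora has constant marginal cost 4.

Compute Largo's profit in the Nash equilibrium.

23.6883

Mine Largo's profit: π = q_{Largo}(54.1 − 2(q_{Largo} + q_{Kora})) − 15q_{Largo} − q_{Largo}².
∂π/∂q_{Largo} = 39.1 − 6q_{Largo} − 2q_{Kora} = 0, so q_{Largo} = 391/60 − (1/3)q_{Kora}.
For Kora: ∂π/∂q_{Kora} = 50.1 − 4q_{Kora} − 2q_{Largo} = 0 ⇒ q_{Kora} = 12.525 − 0.5q_{Largo}.
Substituting the second reaction function into the first: q_{Largo} = 391/60 − (1/3)(12.525 − 0.5q_{Largo}), which gives (5/6)q_{Largo} = 281/120 ⇒ q_{Largo} = 2.81.
Then q_{Kora} = 12.525 − 0.5·2.81 = 11.12.
Price P = 54.1 − 2·13.93 = 26.24.
Largo's profit: (26.24 − 15)·2.81 − (2.81)² = 23.6883.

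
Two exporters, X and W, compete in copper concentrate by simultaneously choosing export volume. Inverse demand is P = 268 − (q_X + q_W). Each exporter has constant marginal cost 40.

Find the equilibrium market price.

116

Exporter X's profit: π = q_X(268 − (q_X + q_W)) − 40q_X.
∂π/∂q_X = 228 − 2q_X − q_W = 0, so q_X = 114 − 0.5q_W.
The game is symmetric, so in equilibrium q_W = q_X: the reaction function gives 1.5q_X = 114, hence q_X = 76.
Equilibrium price: P = 268 − 152 = 116.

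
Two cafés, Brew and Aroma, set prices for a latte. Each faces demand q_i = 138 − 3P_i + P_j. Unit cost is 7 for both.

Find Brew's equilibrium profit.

1845.12

Brew's profit: π = (P_{Brew} − 7)(138 − 3P_{Brew} + P_{Aroma}).
∂π/∂P_{Brew} = 159 − 6P_{Brew} + P_{Aroma} = 0 ⇒ P_{Brew} = 26.5 + (1/6)P_{Aroma}.
By symmetry P_{Aroma} = P_{Brew}; substituting into the reaction function, (5/6)P_{Brew} = 26.5 and P_{Brew} = 31.8.
q_{Brew} = 138 − 3·31.8 + 31.8 = 74.4.
Profit = (31.8 − 7)·74.4 = 1845.12.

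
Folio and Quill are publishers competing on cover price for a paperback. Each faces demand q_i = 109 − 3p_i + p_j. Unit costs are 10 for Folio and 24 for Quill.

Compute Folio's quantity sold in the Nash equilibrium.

Folio's profit: π = (p_{Folio} − 10)(109 − 3p_{Folio} + p_{Quill}).
∂π/∂p_{Folio} = 139 − 6p_{Folio} + p_{Quill} = 0 ⇒ p_{Folio} = 139/6 + (1/6)p_{Quill}.
Similarly p_{Quill} = 181/6 + (1/6)p_{Folio}.
Solving the two reaction functions simultaneously: (1 − (1/6)(1/6))p_{Folio} = 139/6 + (1/6)·(181/6), so (35/36)p_{Folio} = 1015/36 and p_{Folio} = 29.
Then p_{Quill} = 181/6 + (1/6)·29 = 35.
q_{Folio} = 109 − 3·29 + 35 = 57.

57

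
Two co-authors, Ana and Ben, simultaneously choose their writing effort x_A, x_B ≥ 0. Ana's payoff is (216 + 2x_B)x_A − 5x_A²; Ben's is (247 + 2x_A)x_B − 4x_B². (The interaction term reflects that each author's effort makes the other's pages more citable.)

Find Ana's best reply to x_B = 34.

28.4

Expanding Ana's payoff: 216x_A + 2x_Bx_A − 5x_A².
∂π/∂x_A = 216 + 2x_B − 10x_A = 0, so x_A = 21.6 + 0.2x_B.
At x_B = 34: x_A = 21.6 + 0.2·34 = 28.4.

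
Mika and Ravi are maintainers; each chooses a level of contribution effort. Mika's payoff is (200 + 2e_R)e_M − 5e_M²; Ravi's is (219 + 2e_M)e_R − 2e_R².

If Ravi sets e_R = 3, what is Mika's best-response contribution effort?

Expanding Mika's payoff: 200e_M + 2e_Re_M − 5e_M².
∂π/∂e_M = 200 + 2e_R − 10e_M = 0, so e_M = 20 + 0.2e_R.
At e_R = 3: e_M = 20 + 0.2·3 = 20.6.

20.6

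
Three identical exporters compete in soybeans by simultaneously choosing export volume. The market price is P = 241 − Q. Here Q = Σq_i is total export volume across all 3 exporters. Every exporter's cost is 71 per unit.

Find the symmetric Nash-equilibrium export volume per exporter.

A representative exporter's profit is π_i = q_i(241 − Q) − 71q_i, with Q = q_i + Σ_{j≠i} q_j.
First-order condition: 170 − 2q_i − Σ_{j≠i} q_j = 0.
With identical exporters, set every q_j = q: then 170 − 2q − 2q = 0, i.e. q = 170/4 = 42.5.

42.5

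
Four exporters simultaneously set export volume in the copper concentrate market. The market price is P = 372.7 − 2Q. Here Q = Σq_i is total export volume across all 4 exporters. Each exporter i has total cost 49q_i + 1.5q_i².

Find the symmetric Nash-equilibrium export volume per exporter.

24.9

A representative exporter's profit is π_i = q_i(372.7 − 2Q) − 49q_i − 1.5q_i², with Q = q_i + Σ_{j≠i} q_j.
First-order condition: 323.7 − 7q_i − 2Σ_{j≠i} q_j = 0.
In a symmetric equilibrium every exporter chooses the same q, so Σ_{j≠i} q_j = 3q. The condition becomes 323.7 − 13q = 0, giving q = 323.7/13 = 24.9.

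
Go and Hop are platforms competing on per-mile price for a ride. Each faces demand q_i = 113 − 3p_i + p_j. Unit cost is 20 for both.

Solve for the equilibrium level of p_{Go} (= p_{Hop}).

Go's profit: π = (p_{Go} − 20)(113 − 3p_{Go} + p_{Hop}).
∂π/∂p_{Go} = 173 − 6p_{Go} + p_{Hop} = 0 ⇒ p_{Go} = 173/6 + (1/6)p_{Hop}.
Setting p_{Go} = p_{Hop} in the reaction function: p_{Go} = 173/6 + (1/6)p_{Go}, so p_{Go} = (173/6) / (5/6) = 34.6.

34.6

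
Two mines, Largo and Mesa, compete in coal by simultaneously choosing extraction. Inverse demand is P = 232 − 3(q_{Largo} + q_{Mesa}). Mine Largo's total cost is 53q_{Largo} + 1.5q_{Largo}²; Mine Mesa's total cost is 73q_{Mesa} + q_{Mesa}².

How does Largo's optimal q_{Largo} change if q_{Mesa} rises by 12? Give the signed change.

-4

Mine Largo's profit: π = q_{Largo}(232 − 3(q_{Largo} + q_{Mesa})) − 53q_{Largo} − 1.5q_{Largo}².
∂π/∂q_{Largo} = 179 − 9q_{Largo} − 3q_{Mesa} = 0, so q_{Largo} = 179/9 − (1/3)q_{Mesa}.
The reaction-function slope is −1/3, so a 12-unit rise in q_{Mesa} moves q_{Largo} by −1/3 × 12 = −4. Largo's best response falls — the actions are strategic substitutes.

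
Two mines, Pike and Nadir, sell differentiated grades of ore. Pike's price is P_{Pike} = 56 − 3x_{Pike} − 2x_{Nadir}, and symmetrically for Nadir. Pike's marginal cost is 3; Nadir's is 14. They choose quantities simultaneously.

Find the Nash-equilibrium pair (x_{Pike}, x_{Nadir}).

7.3125, 4.5625

Mine Pike's profit: π = x_{Pike}(56 − 3x_{Pike} − 2x_{Nadir}) − 3x_{Pike}.
∂π/∂x_{Pike} = 53 − 6x_{Pike} − 2x_{Nadir} = 0 ⇒ x_{Pike} = 53/6 − (1/3)x_{Nadir}.
Similarly x_{Nadir} = 7 − (1/3)x_{Pike}.
Substituting the second reaction function into the first: x_{Pike} = 53/6 − (1/3)(7 − (1/3)x_{Pike}), which gives (8/9)x_{Pike} = 6.5 ⇒ x_{Pike} = 7.3125.
Then x_{Nadir} = 7 − (1/3)·7.3125 = 4.5625.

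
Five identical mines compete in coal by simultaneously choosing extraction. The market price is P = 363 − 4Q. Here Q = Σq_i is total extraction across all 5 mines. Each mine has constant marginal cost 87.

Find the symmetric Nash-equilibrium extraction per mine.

11.5

A representative mine's profit is π_i = q_i(363 − 4Q) − 87q_i, with Q = q_i + Σ_{j≠i} q_j.
First-order condition: 276 − 8q_i − 4Σ_{j≠i} q_j = 0.
With identical mines, set every q_j = q: then 276 − 8q − 16q = 0, i.e. q = 276/24 = 11.5.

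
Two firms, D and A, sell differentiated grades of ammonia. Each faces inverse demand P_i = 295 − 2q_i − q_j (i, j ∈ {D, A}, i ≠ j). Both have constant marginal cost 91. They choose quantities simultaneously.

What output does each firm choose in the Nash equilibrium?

40.8

Firm D's profit: π = q_D(295 − 2q_D − q_A) − 91q_D.
∂π/∂q_D = 204 − 4q_D − q_A = 0 ⇒ q_D = 51 − 0.25q_A.
The game is symmetric, so in equilibrium q_A = q_D: the reaction function gives 1.25q_D = 51, hence q_D = 40.8.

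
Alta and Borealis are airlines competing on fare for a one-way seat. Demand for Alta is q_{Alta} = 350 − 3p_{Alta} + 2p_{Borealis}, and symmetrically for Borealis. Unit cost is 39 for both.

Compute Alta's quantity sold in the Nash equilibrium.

233.25

Alta's profit: π = (p_{Alta} − 39)(350 − 3p_{Alta} + 2p_{Borealis}).
∂π/∂p_{Alta} = 467 − 6p_{Alta} + 2p_{Borealis} = 0 ⇒ p_{Alta} = 467/6 + (1/3)p_{Borealis}.
The game is symmetric, so in equilibrium p_{Borealis} = p_{Alta}: the reaction function gives (2/3)p_{Alta} = 467/6, hence p_{Alta} = 116.75.
q_{Alta} = 350 − 3·116.75 + 2·116.75 = 233.25.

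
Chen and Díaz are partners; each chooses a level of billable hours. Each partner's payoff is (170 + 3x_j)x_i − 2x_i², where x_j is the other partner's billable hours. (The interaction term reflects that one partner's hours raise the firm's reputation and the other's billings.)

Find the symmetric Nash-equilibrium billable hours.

170

Chen's payoff is (170 + 3x_D)x_C − 2x_C².
∂π/∂x_C = 170 + 3x_D − 4x_C = 0, so x_C = 42.5 + 0.75x_D.
The game is symmetric, so in equilibrium x_D = x_C: the reaction function gives 0.25x_C = 42.5, hence x_C = 170.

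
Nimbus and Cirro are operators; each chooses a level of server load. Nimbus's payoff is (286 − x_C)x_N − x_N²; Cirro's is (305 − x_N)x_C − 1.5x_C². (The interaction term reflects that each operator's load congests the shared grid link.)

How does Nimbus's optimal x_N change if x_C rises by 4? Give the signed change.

Expanding Nimbus's payoff: 286x_N − x_Cx_N − x_N².
∂π/∂x_N = 286 − x_C − 2x_N = 0, so x_N = 143 − 0.5x_C.
The reaction-function slope is −0.5, so a 4-unit rise in x_C moves x_N by −0.5 × 4 = −2. Nimbus's best response falls — the actions are strategic substitutes.

-2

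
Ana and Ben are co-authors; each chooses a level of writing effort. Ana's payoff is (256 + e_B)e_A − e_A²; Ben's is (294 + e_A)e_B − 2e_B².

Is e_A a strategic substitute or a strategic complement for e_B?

Expanding Ana's payoff: 256e_A + e_Be_A − e_A².
∂π/∂e_A = 256 + e_B − 2e_A = 0, so e_A = 128 + 0.5e_B.
The best-response slope de_A/de_B = 0.5 > 0: the reaction function is upward-sloping, so the choices are strategic complements.

strategic complements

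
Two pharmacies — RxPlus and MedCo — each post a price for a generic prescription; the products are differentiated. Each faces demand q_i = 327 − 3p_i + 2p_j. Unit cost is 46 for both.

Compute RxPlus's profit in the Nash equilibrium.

RxPlus's profit: π = (p_{RxPlus} − 46)(327 − 3p_{RxPlus} + 2p_{MedCo}).
∂π/∂p_{RxPlus} = 465 − 6p_{RxPlus} + 2p_{MedCo} = 0 ⇒ p_{RxPlus} = 77.5 + (1/3)p_{MedCo}.
Setting p_{RxPlus} = p_{MedCo} in the reaction function: p_{RxPlus} = 77.5 + (1/3)p_{RxPlus}, so p_{RxPlus} = 77.5 / (2/3) = 116.25.
q_{RxPlus} = 327 − 3·116.25 + 2·116.25 = 210.75.
Profit = (116.25 − 46)·210.75 = 14805.1875.

14805.1875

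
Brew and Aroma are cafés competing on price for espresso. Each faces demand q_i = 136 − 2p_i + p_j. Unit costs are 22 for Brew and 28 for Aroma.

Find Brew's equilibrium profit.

Brew's profit: π = (p_{Brew} − 22)(136 − 2p_{Brew} + p_{Aroma}).
∂π/∂p_{Brew} = 180 − 4p_{Brew} + p_{Aroma} = 0 ⇒ p_{Brew} = 45 + 0.25p_{Aroma}.
Similarly p_{Aroma} = 48 + 0.25p_{Brew}.
Substituting the second reaction function into the first: p_{Brew} = 45 + 0.25(48 + 0.25p_{Brew}), which gives 0.9375p_{Brew} = 57 ⇒ p_{Brew} = 60.8.
Then p_{Aroma} = 48 + 0.25·60.8 = 63.2.
q_{Brew} = 136 − 2·60.8 + 63.2 = 77.6.
Profit = (60.8 − 22)·77.6 = 3010.88.

3010.88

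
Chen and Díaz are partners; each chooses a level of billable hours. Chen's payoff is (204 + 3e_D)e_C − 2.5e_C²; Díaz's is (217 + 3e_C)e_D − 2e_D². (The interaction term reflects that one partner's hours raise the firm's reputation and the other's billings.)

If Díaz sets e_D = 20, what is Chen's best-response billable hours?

52.8

Expanding Chen's payoff: 204e_C + 3e_De_C − 2.5e_C².
∂π/∂e_C = 204 + 3e_D − 5e_C = 0, so e_C = 40.8 + 0.6e_D.
At e_D = 20: e_C = 40.8 + 0.6·20 = 52.8.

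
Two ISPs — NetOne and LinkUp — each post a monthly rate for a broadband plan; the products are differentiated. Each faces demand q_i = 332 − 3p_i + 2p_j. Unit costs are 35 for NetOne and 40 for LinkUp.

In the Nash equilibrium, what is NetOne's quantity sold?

NetOne's profit: π = (p_{NetOne} − 35)(332 − 3p_{NetOne} + 2p_{LinkUp}).
∂π/∂p_{NetOne} = 437 − 6p_{NetOne} + 2p_{LinkUp} = 0 ⇒ p_{NetOne} = 437/6 + (1/3)p_{LinkUp}.
Similarly p_{LinkUp} = 226/3 + (1/3)p_{NetOne}.
Plugging p_{LinkUp} into NetOne's best response: p_{NetOne} = 437/6 + (1/3)(226/3 + (1/3)p_{NetOne}) ⇒ (8/9)p_{NetOne} = 1763/18, so p_{NetOne} = 110.1875.
Then p_{LinkUp} = 226/3 + (1/3)·110.1875 = 112.0625.
q_{NetOne} = 332 − 3·110.1875 + 2·112.0625 = 225.5625.

225.5625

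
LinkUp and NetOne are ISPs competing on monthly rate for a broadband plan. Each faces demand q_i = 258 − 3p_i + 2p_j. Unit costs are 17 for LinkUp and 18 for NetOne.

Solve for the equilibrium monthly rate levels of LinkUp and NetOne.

77.4375, 77.8125

LinkUp's profit: π = (p_{LinkUp} − 17)(258 − 3p_{LinkUp} + 2p_{NetOne}).
∂π/∂p_{LinkUp} = 309 − 6p_{LinkUp} + 2p_{NetOne} = 0 ⇒ p_{LinkUp} = 51.5 + (1/3)p_{NetOne}.
Similarly p_{NetOne} = 52 + (1/3)p_{LinkUp}.
Solving the two reaction functions simultaneously: (1 − (1/3)(1/3))p_{LinkUp} = 51.5 + (1/3)·52, so (8/9)p_{LinkUp} = 413/6 and p_{LinkUp} = 77.4375.
Then p_{NetOne} = 52 + (1/3)·77.4375 = 77.8125.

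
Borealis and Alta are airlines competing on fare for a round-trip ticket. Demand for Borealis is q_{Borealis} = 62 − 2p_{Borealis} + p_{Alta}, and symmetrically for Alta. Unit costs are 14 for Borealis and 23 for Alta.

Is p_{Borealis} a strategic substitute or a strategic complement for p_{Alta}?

Borealis's profit: π = (p_{Borealis} − 14)(62 − 2p_{Borealis} + p_{Alta}).
∂π/∂p_{Borealis} = 90 − 4p_{Borealis} + p_{Alta} = 0 ⇒ p_{Borealis} = 22.5 + 0.25p_{Alta}.
The best-response slope dp_{Borealis}/dp_{Alta} = 0.25 > 0: the reaction function is upward-sloping, so the choices are strategic complements.

strategic complements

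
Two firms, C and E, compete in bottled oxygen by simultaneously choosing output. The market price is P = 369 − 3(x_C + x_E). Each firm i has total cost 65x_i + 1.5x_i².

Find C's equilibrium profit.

Firm C's profit: π = x_C(369 − 3(x_C + x_E)) − 65x_C − 1.5x_C².
∂π/∂x_C = 304 − 9x_C − 3x_E = 0, so x_C = 304/9 − (1/3)x_E.
Setting x_C = x_E in the reaction function: x_C = 304/9 − (1/3)x_C, so x_C = (304/9) / (4/3) = 76/3.
Price P = 369 − 3·(152/3) = 217.
C's profit: (217 − 65)·(76/3) − 1.5(76/3)² = 2888.

2888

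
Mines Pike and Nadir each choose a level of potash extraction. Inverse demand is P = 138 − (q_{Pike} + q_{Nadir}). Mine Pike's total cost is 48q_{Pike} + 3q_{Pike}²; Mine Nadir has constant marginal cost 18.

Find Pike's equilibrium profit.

Mine Pike's profit: π = q_{Pike}(138 − (q_{Pike} + q_{Nadir})) − 48q_{Pike} − 3q_{Pike}².
∂π/∂q_{Pike} = 90 − 8q_{Pike} − q_{Nadir} = 0, so q_{Pike} = 11.25 − 0.125q_{Nadir}.
For Nadir: ∂π/∂q_{Nadir} = 120 − 2q_{Nadir} − q_{Pike} = 0 ⇒ q_{Nadir} = 60 − 0.5q_{Pike}.
Plugging q_{Nadir} into Pike's best response: q_{Pike} = 11.25 − 0.125(60 − 0.5q_{Pike}) ⇒ 0.9375q_{Pike} = 3.75, so q_{Pike} = 4.
Then q_{Nadir} = 60 − 0.5·4 = 58.
Price P = 138 − 62 = 76.
Pike's profit: (76 − 48)·4 − 3(4)² = 64.

64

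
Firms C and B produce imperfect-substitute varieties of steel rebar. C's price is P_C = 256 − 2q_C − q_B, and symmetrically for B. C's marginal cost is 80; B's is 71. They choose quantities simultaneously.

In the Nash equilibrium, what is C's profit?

Firm C's profit: π = q_C(256 − 2q_C − q_B) − 80q_C.
∂π/∂q_C = 176 − 4q_C − q_B = 0 ⇒ q_C = 44 − 0.25q_B.
Similarly q_B = 46.25 − 0.25q_C.
Solving the two reaction functions simultaneously: (1 − (−0.25)(−0.25))q_C = 44 − 0.25·46.25, so 0.9375q_C = 32.4375 and q_C = 34.6.
Then q_B = 46.25 − 0.25·34.6 = 37.6.
P_C = 256 − 2·34.6 − 37.6 = 149.2.
Profit = (149.2 − 80)·34.6 = 2394.32.

2394.32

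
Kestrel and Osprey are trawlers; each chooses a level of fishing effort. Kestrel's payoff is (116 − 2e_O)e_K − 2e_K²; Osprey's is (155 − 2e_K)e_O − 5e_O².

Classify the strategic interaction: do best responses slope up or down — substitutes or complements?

strategic substitutes

Expanding Kestrel's payoff: 116e_K − 2e_Oe_K − 2e_K².
∂π/∂e_K = 116 − 2e_O − 4e_K = 0, so e_K = 29 − 0.5e_O.
The best-response slope de_K/de_O = −0.5 < 0: the reaction function is downward-sloping, so the choices are strategic substitutes.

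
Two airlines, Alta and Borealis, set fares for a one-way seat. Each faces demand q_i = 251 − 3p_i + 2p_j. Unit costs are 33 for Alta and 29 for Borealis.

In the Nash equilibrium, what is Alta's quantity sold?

Alta's profit: π = (p_{Alta} − 33)(251 − 3p_{Alta} + 2p_{Borealis}).
∂π/∂p_{Alta} = 350 − 6p_{Alta} + 2p_{Borealis} = 0 ⇒ p_{Alta} = 175/3 + (1/3)p_{Borealis}.
Similarly p_{Borealis} = 169/3 + (1/3)p_{Alta}.
Plugging p_{Borealis} into Alta's best response: p_{Alta} = 175/3 + (1/3)(169/3 + (1/3)p_{Alta}) ⇒ (8/9)p_{Alta} = 694/9, so p_{Alta} = 86.75.
Then p_{Borealis} = 169/3 + (1/3)·86.75 = 85.25.
q_{Alta} = 251 − 3·86.75 + 2·85.25 = 161.25.

161.25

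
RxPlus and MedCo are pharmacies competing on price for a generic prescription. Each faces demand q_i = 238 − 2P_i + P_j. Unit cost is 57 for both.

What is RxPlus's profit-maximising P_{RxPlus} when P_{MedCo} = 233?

146.25

RxPlus's profit: π = (P_{RxPlus} − 57)(238 − 2P_{RxPlus} + P_{MedCo}).
∂π/∂P_{RxPlus} = 352 − 4P_{RxPlus} + P_{MedCo} = 0 ⇒ P_{RxPlus} = 88 + 0.25P_{MedCo}.
At P_{MedCo} = 233: P_{RxPlus} = 88 + 0.25·233 = 146.25.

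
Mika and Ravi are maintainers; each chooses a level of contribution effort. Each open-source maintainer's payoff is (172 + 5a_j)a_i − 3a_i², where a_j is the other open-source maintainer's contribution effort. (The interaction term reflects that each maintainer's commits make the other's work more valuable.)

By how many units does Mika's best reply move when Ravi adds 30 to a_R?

Mika's payoff is (172 + 5a_R)a_M − 3a_M².
∂π/∂a_M = 172 + 5a_R − 6a_M = 0, so a_M = 86/3 + (5/6)a_R.
The reaction-function slope is 5/6, so a 30-unit rise in a_R moves a_M by 5/6 × 30 = 25. Mika's best response rises — the actions are strategic complements.

25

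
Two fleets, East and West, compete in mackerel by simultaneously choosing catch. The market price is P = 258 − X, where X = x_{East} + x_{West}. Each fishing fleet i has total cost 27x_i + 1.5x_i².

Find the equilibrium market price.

181

Fishing fleet East's profit: π = x_{East}(258 − (x_{East} + x_{West})) − 27x_{East} − 1.5x_{East}².
∂π/∂x_{East} = 231 − 5x_{East} − x_{West} = 0, so x_{East} = 46.2 − 0.2x_{West}.
The game is symmetric, so in equilibrium x_{West} = x_{East}: the reaction function gives 1.2x_{East} = 46.2, hence x_{East} = 38.5.
Equilibrium price: P = 258 − 77 = 181.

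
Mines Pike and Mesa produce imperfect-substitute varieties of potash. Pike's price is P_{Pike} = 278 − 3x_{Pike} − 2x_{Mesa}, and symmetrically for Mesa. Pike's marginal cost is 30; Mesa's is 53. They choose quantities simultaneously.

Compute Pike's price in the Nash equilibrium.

127.3125

Mine Pike's profit: π = x_{Pike}(278 − 3x_{Pike} − 2x_{Mesa}) − 30x_{Pike}.
∂π/∂x_{Pike} = 248 − 6x_{Pike} − 2x_{Mesa} = 0 ⇒ x_{Pike} = 124/3 − (1/3)x_{Mesa}.
Similarly x_{Mesa} = 37.5 − (1/3)x_{Pike}.
Plugging x_{Mesa} into Pike's best response: x_{Pike} = 124/3 − (1/3)(37.5 − (1/3)x_{Pike}) ⇒ (8/9)x_{Pike} = 173/6, so x_{Pike} = 32.4375.
Then x_{Mesa} = 37.5 − (1/3)·32.4375 = 26.6875.
P_{Pike} = 278 − 3·32.4375 − 2·26.6875 = 127.3125.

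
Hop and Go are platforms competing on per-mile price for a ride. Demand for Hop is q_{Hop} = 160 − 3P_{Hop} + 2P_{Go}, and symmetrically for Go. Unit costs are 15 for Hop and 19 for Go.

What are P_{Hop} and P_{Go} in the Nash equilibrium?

52, 53.5

Hop's profit: π = (P_{Hop} − 15)(160 − 3P_{Hop} + 2P_{Go}).
∂π/∂P_{Hop} = 205 − 6P_{Hop} + 2P_{Go} = 0 ⇒ P_{Hop} = 205/6 + (1/3)P_{Go}.
Similarly P_{Go} = 217/6 + (1/3)P_{Hop}.
Plugging P_{Go} into Hop's best response: P_{Hop} = 205/6 + (1/3)(217/6 + (1/3)P_{Hop}) ⇒ (8/9)P_{Hop} = 416/9, so P_{Hop} = 52.
Then P_{Go} = 217/6 + (1/3)·52 = 53.5.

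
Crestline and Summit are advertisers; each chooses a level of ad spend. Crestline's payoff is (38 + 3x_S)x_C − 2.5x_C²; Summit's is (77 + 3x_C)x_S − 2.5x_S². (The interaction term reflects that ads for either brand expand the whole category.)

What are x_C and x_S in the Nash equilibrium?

26.3125, 31.1875

Expanding Crestline's payoff: 38x_C + 3x_Sx_C − 2.5x_C².
∂π/∂x_C = 38 + 3x_S − 5x_C = 0, so x_C = 7.6 + 0.6x_S.
Likewise for Summit: x_S = 15.4 + 0.6x_C.
Substituting the second reaction function into the first: x_C = 7.6 + 0.6(15.4 + 0.6x_C), which gives 0.64x_C = 16.84 ⇒ x_C = 26.3125.
Then x_S = 15.4 + 0.6·26.3125 = 31.1875.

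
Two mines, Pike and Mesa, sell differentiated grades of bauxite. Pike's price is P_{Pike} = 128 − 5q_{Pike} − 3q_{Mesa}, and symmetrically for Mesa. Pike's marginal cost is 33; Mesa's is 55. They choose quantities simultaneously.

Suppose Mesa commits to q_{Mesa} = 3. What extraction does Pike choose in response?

Mine Pike's profit: π = q_{Pike}(128 − 5q_{Pike} − 3q_{Mesa}) − 33q_{Pike}.
∂π/∂q_{Pike} = 95 − 10q_{Pike} − 3q_{Mesa} = 0 ⇒ q_{Pike} = 9.5 − 0.3q_{Mesa}.
At q_{Mesa} = 3: q_{Pike} = 9.5 − 0.3·3 = 8.6.

8.6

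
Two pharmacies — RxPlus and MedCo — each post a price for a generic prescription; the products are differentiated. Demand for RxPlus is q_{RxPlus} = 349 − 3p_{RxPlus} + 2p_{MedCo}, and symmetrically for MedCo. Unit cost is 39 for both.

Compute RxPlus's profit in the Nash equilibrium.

RxPlus's profit: π = (p_{RxPlus} − 39)(349 − 3p_{RxPlus} + 2p_{MedCo}).
∂π/∂p_{RxPlus} = 466 − 6p_{RxPlus} + 2p_{MedCo} = 0 ⇒ p_{RxPlus} = 233/3 + (1/3)p_{MedCo}.
Setting p_{RxPlus} = p_{MedCo} in the reaction function: p_{RxPlus} = 233/3 + (1/3)p_{RxPlus}, so p_{RxPlus} = (233/3) / (2/3) = 116.5.
q_{RxPlus} = 349 − 3·116.5 + 2·116.5 = 232.5.
Profit = (116.5 − 39)·232.5 = 18018.75.

18018.75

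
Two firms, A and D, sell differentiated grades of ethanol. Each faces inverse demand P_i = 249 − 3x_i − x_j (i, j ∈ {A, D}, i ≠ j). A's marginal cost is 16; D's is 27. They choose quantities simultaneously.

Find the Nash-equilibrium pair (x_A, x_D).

Firm A's profit: π = x_A(249 − 3x_A − x_D) − 16x_A.
∂π/∂x_A = 233 − 6x_A − x_D = 0 ⇒ x_A = 233/6 − (1/6)x_D.
Similarly x_D = 37 − (1/6)x_A.
Solving the two reaction functions simultaneously: (1 − (−1/6)(−1/6))x_A = 233/6 − (1/6)·37, so (35/36)x_A = 98/3 and x_A = 33.6.
Then x_D = 37 − (1/6)·33.6 = 31.4.

33.6, 31.4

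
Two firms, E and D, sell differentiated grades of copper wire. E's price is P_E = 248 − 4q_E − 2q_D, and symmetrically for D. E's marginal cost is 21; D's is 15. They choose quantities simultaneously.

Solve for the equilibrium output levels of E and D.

Firm E's profit: π = q_E(248 − 4q_E − 2q_D) − 21q_E.
∂π/∂q_E = 227 − 8q_E − 2q_D = 0 ⇒ q_E = 28.375 − 0.25q_D.
Similarly q_D = 29.125 − 0.25q_E.
Substituting the second reaction function into the first: q_E = 28.375 − 0.25(29.125 − 0.25q_E), which gives 0.9375q_E = 675/32 ⇒ q_E = 22.5.
Then q_D = 29.125 − 0.25·22.5 = 23.5.

22.5, 23.5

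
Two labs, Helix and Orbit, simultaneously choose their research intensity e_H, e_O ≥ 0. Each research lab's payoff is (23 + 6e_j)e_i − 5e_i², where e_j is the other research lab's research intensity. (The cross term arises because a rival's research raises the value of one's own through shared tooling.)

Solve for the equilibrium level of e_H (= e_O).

5.75

Helix's payoff is (23 + 6e_O)e_H − 5e_H².
∂π/∂e_H = 23 + 6e_O − 10e_H = 0, so e_H = 2.3 + 0.6e_O.
Setting e_H = e_O in the reaction function: e_H = 2.3 + 0.6e_H, so e_H = 2.3 / 0.4 = 5.75.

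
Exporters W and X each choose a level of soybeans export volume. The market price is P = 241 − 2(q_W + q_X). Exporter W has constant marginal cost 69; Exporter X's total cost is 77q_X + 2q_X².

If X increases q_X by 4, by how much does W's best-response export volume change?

Exporter W's profit: π = q_W(241 − 2(q_W + q_X)) − 69q_W.
∂π/∂q_W = 172 − 4q_W − 2q_X = 0, so q_W = 43 − 0.5q_X.
The reaction-function slope is −0.5, so a 4-unit rise in q_X moves q_W by −0.5 × 4 = −2. W's best response falls — the actions are strategic substitutes.

-2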